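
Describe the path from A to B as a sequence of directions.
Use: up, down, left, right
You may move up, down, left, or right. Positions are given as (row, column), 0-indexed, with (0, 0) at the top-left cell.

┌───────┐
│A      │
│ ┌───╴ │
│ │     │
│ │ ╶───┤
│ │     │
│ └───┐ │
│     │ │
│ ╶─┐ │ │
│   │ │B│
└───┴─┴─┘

Finding the path and converting it to directions:
Path through cells: (0,0) → (0,1) → (0,2) → (0,3) → (1,3) → (1,2) → (1,1) → (2,1) → (2,2) → (2,3) → (3,3) → (4,3)
Directions: right, right, right, down, left, left, down, right, right, down, down

Solution:

┌───────┐
│A → → ↓│
│ ┌───╴ │
│ │↓ ← ↲│
│ │ ╶───┤
│ │↳ → ↓│
│ └───┐ │
│     │↓│
│ ╶─┐ │ │
│   │ │B│
└───┴─┴─┘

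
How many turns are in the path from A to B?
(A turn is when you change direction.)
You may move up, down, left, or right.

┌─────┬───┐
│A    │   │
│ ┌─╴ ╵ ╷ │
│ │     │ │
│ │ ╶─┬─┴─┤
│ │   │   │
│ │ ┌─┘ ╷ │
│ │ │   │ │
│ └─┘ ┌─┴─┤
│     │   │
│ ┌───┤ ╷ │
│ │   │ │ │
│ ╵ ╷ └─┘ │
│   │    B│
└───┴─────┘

Directions: down, down, down, down, down, down, right, up, right, down, right, right
Number of turns: 5

Solution:

┌─────┬───┐
│A    │   │
│ ┌─╴ ╵ ╷ │
│↓│     │ │
│ │ ╶─┬─┴─┤
│↓│   │   │
│ │ ┌─┘ ╷ │
│↓│ │   │ │
│ └─┘ ┌─┴─┤
│↓    │   │
│ ┌───┤ ╷ │
│↓│↱ ↓│ │ │
│ ╵ ╷ └─┘ │
│↳ ↑│↳ → B│
└───┴─────┘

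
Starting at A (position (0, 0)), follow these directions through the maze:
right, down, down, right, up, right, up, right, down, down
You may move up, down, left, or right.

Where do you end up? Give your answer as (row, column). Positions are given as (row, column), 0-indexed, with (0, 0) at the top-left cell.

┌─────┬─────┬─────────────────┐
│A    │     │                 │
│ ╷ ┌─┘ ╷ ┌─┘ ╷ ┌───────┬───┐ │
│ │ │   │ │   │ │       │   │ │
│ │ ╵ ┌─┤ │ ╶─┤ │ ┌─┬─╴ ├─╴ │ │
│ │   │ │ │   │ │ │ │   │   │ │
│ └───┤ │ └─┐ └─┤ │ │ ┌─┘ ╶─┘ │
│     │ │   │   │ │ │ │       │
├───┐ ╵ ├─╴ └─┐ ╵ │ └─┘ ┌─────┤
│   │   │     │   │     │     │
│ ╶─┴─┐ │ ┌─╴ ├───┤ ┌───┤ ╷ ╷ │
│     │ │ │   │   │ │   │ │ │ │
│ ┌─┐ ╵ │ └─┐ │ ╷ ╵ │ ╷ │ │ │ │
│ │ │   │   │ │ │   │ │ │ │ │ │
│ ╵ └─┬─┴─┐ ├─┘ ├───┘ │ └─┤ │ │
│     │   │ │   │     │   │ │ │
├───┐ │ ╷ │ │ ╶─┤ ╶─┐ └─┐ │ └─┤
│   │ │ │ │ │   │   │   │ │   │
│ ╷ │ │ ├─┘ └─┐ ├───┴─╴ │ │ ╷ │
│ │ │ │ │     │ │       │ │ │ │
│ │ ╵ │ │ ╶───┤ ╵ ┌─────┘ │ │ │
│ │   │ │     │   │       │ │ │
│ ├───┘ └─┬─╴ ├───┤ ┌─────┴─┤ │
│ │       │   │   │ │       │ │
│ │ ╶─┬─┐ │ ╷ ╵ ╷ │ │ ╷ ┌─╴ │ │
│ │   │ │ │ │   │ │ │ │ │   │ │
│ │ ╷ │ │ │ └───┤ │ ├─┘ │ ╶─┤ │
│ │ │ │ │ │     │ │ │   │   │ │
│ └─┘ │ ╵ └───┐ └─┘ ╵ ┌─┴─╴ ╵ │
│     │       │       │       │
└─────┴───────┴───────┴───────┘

Following directions step by step:
Start: (0, 0)
  right: (0, 0) → (0, 1)
  down: (0, 1) → (1, 1)
  down: (1, 1) → (2, 1)
  right: (2, 1) → (2, 2)
  up: (2, 2) → (1, 2)
  right: (1, 2) → (1, 3)
  up: (1, 3) → (0, 3)
  right: (0, 3) → (0, 4)
  down: (0, 4) → (1, 4)
  down: (1, 4) → (2, 4)
Final position: (2, 4)

Path taken:

┌─────┬─────┬─────────────────┐
│A ↓  │↱ ↓  │                 │
│ ╷ ┌─┘ ╷ ┌─┘ ╷ ┌───────┬───┐ │
│ │↓│↱ ↑│↓│   │ │       │   │ │
│ │ ╵ ┌─┤ │ ╶─┤ │ ┌─┬─╴ ├─╴ │ │
│ │↳ ↑│ │B│   │ │ │ │   │   │ │
│ └───┤ │ └─┐ └─┤ │ │ ┌─┘ ╶─┘ │
│     │ │   │   │ │ │ │       │
├───┐ ╵ ├─╴ └─┐ ╵ │ └─┘ ┌─────┤
│   │   │     │   │     │     │
│ ╶─┴─┐ │ ┌─╴ ├───┤ ┌───┤ ╷ ╷ │
│     │ │ │   │   │ │   │ │ │ │
│ ┌─┐ ╵ │ └─┐ │ ╷ ╵ │ ╷ │ │ │ │
│ │ │   │   │ │ │   │ │ │ │ │ │
│ ╵ └─┬─┴─┐ ├─┘ ├───┘ │ └─┤ │ │
│     │   │ │   │     │   │ │ │
├───┐ │ ╷ │ │ ╶─┤ ╶─┐ └─┐ │ └─┤
│   │ │ │ │ │   │   │   │ │   │
│ ╷ │ │ ├─┘ └─┐ ├───┴─╴ │ │ ╷ │
│ │ │ │ │     │ │       │ │ │ │
│ │ ╵ │ │ ╶───┤ ╵ ┌─────┘ │ │ │
│ │   │ │     │   │       │ │ │
│ ├───┘ └─┬─╴ ├───┤ ┌─────┴─┤ │
│ │       │   │   │ │       │ │
│ │ ╶─┬─┐ │ ╷ ╵ ╷ │ │ ╷ ┌─╴ │ │
│ │   │ │ │ │   │ │ │ │ │   │ │
│ │ ╷ │ │ │ └───┤ │ ├─┘ │ ╶─┤ │
│ │ │ │ │ │     │ │ │   │   │ │
│ └─┘ │ ╵ └───┐ └─┘ ╵ ┌─┴─╴ ╵ │
│     │       │       │       │
└─────┴───────┴───────┴───────┘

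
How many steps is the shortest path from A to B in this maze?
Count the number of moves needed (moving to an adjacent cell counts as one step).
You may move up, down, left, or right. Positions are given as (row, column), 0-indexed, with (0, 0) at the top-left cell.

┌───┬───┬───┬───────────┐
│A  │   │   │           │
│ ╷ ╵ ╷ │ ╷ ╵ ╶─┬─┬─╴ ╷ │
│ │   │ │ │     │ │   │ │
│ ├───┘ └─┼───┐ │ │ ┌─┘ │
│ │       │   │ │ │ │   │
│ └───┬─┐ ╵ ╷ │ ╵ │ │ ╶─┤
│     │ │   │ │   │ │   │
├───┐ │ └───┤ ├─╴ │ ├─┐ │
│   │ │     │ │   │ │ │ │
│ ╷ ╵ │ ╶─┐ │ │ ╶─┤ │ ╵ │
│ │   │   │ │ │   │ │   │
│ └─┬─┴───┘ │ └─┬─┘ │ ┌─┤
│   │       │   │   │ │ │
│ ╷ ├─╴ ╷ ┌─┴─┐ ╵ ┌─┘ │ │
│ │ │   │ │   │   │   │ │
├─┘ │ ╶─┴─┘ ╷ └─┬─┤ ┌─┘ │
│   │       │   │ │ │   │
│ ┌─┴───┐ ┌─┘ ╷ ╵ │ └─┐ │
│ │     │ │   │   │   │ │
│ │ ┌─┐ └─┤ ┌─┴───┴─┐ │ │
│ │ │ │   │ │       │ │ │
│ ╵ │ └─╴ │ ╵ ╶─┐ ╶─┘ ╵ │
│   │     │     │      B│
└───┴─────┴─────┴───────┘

Using BFS to find shortest path:
Start: (0, 0), End: (11, 11)
Path found:
(0,0) → (0,1) → (1,1) → (1,2) → (0,2) → (0,3) → (1,3) → (2,3) → (2,4) → (3,4) → (3,5) → (2,5) → (2,6) → (3,6) → (4,6) → (5,6) → (6,6) → (6,7) → (7,7) → (7,8) → (6,8) → (6,9) → (5,9) → (4,9) → (3,9) → (2,9) → (1,9) → (1,10) → (0,10) → (0,11) → (1,11) → (2,11) → (2,10) → (3,10) → (3,11) → (4,11) → (5,11) → (5,10) → (6,10) → (7,10) → (7,9) → (8,9) → (9,9) → (9,10) → (10,10) → (11,10) → (11,11)
Number of steps: 46

Solution:

┌───┬───┬───┬───────────┐
│A ↓│↱ ↓│   │        ↱ ↓│
│ ╷ ╵ ╷ │ ╷ ╵ ╶─┬─┬─╴ ╷ │
│ │↳ ↑│↓│ │     │ │↱ ↑│↓│
│ ├───┘ └─┼───┐ │ │ ┌─┘ │
│ │    ↳ ↓│↱ ↓│ │ │↑│↓ ↲│
│ └───┬─┐ ╵ ╷ │ ╵ │ │ ╶─┤
│     │ │↳ ↑│↓│   │↑│↳ ↓│
├───┐ │ └───┤ ├─╴ │ ├─┐ │
│   │ │     │↓│   │↑│ │↓│
│ ╷ ╵ │ ╶─┐ │ │ ╶─┤ │ ╵ │
│ │   │   │ │↓│   │↑│↓ ↲│
│ └─┬─┴───┘ │ └─┬─┘ │ ┌─┤
│   │       │↳ ↓│↱ ↑│↓│ │
│ ╷ ├─╴ ╷ ┌─┴─┐ ╵ ┌─┘ │ │
│ │ │   │ │   │↳ ↑│↓ ↲│ │
├─┘ │ ╶─┴─┘ ╷ └─┬─┤ ┌─┘ │
│   │       │   │ │↓│   │
│ ┌─┴───┐ ┌─┘ ╷ ╵ │ └─┐ │
│ │     │ │   │   │↳ ↓│ │
│ │ ┌─┐ └─┤ ┌─┴───┴─┐ │ │
│ │ │ │   │ │       │↓│ │
│ ╵ │ └─╴ │ ╵ ╶─┐ ╶─┘ ╵ │
│   │     │     │    ↳ B│
└───┴─────┴─────┴───────┘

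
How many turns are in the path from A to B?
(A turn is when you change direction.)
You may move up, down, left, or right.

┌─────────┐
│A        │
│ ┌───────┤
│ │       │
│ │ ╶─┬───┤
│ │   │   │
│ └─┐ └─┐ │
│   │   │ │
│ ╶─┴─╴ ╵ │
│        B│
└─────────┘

Directions: down, down, down, down, right, right, right, right
Number of turns: 1

Solution:

┌─────────┐
│A        │
│ ┌───────┤
│↓│       │
│ │ ╶─┬───┤
│↓│   │   │
│ └─┐ └─┐ │
│↓  │   │ │
│ ╶─┴─╴ ╵ │
│↳ → → → B│
└─────────┘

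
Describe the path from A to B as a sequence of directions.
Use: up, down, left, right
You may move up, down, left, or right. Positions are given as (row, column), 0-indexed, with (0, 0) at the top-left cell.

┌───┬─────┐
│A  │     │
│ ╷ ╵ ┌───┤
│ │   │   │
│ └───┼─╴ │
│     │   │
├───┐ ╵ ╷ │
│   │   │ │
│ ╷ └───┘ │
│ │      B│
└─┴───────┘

Finding the path and converting it to directions:
Path through cells: (0,0) → (1,0) → (2,0) → (2,1) → (2,2) → (3,2) → (3,3) → (2,3) → (2,4) → (3,4) → (4,4)
Directions: down, down, right, right, down, right, up, right, down, down

Solution:

┌───┬─────┐
│A  │     │
│ ╷ ╵ ┌───┤
│↓│   │   │
│ └───┼─╴ │
│↳ → ↓│↱ ↓│
├───┐ ╵ ╷ │
│   │↳ ↑│↓│
│ ╷ └───┘ │
│ │      B│
└─┴───────┘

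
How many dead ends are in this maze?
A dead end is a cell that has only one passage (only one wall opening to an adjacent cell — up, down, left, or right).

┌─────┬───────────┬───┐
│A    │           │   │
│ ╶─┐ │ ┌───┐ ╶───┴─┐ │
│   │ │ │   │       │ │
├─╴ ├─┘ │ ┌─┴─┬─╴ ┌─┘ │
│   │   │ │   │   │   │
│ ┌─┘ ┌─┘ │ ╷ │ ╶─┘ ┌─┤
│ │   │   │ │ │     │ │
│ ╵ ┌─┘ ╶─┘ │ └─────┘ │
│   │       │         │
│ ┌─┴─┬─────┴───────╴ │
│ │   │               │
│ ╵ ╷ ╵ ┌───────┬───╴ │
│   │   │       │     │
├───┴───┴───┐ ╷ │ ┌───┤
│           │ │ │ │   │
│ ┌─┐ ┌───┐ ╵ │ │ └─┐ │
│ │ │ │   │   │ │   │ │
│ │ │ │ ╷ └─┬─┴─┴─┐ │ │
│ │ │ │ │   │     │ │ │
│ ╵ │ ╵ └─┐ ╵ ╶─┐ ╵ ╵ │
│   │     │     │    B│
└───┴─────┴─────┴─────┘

Checking each cell for number of passages:

Dead ends found at positions:
  (0, 8)
  (0, 9)
  (1, 2)
  (1, 5)
  (1, 9)
  (3, 10)
  (4, 2)
  (6, 4)
  (7, 9)
  (8, 1)
  (8, 7)
  (10, 4)
  (10, 7)
Total dead ends: 13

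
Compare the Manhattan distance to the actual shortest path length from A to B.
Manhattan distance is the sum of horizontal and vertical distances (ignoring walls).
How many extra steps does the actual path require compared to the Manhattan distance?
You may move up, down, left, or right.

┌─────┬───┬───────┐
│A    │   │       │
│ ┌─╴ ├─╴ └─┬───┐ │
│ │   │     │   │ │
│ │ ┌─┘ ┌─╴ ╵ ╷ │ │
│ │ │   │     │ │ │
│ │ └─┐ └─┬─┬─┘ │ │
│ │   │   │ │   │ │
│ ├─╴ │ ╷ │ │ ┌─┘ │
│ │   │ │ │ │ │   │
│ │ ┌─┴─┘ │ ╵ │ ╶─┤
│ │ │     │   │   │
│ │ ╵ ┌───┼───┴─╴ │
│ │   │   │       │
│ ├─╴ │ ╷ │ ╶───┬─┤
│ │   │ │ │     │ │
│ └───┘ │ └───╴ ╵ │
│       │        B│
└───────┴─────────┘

Manhattan distance: |8 - 0| + |8 - 0| = 16
Actual path length: 20
Extra steps: 20 - 16 = 4

Solution:

┌─────┬───┬───────┐
│A    │   │       │
│ ┌─╴ ├─╴ └─┬───┐ │
│↓│   │     │   │ │
│ │ ┌─┘ ┌─╴ ╵ ╷ │ │
│↓│ │   │     │ │ │
│ │ └─┐ └─┬─┬─┘ │ │
│↓│   │   │ │   │ │
│ ├─╴ │ ╷ │ │ ┌─┘ │
│↓│   │ │ │ │ │   │
│ │ ┌─┴─┘ │ ╵ │ ╶─┤
│↓│ │     │   │   │
│ │ ╵ ┌───┼───┴─╴ │
│↓│   │↱ ↓│       │
│ ├─╴ │ ╷ │ ╶───┬─┤
│↓│   │↑│↓│     │ │
│ └───┘ │ └───╴ ╵ │
│↳ → → ↑│↳ → → → B│
└───────┴─────────┘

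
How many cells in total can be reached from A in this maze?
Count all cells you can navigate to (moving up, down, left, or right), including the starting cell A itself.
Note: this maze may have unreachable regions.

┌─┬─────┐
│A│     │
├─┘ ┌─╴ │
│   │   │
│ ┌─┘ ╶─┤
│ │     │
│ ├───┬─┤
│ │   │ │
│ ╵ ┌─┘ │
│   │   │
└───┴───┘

Using BFS/flood-fill to find all reachable cells from A:
Maze size: 5 × 4 = 20 total cells
19 cell(s) are walled off and cannot be reached from A.
Reachable cells: 1

Reachable region (· marks reachable cells):

┌─┬─────┐
│A│     │
├─┘ ┌─╴ │
│   │   │
│ ┌─┘ ╶─┤
│ │     │
│ ├───┬─┤
│ │   │ │
│ ╵ ┌─┘ │
│   │   │
└───┴───┘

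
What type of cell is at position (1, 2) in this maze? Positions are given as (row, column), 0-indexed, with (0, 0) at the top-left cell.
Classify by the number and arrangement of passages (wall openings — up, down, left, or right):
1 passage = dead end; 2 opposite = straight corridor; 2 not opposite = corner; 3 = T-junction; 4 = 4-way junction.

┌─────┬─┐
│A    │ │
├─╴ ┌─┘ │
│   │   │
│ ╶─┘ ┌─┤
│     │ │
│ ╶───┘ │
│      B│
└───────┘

Checking cell at (1, 2):
Number of passages: 2
Cell type: corner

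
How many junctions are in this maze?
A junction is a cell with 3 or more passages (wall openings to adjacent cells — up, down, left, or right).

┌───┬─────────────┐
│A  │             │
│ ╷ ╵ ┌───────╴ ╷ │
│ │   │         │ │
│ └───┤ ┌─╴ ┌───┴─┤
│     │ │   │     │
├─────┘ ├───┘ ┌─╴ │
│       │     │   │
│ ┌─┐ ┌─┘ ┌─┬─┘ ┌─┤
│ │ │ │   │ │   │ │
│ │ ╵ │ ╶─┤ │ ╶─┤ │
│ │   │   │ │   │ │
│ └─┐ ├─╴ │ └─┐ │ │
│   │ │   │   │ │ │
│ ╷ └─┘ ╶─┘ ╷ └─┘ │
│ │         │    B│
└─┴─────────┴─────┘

Checking each cell for number of passages:

Junctions found (3+ passages):
  (0, 7): 3 passages
  (1, 5): 3 passages
  (3, 2): 3 passages
  (5, 2): 3 passages
  (6, 0): 3 passages
  (6, 5): 3 passages
  (7, 3): 3 passages
Total junctions: 7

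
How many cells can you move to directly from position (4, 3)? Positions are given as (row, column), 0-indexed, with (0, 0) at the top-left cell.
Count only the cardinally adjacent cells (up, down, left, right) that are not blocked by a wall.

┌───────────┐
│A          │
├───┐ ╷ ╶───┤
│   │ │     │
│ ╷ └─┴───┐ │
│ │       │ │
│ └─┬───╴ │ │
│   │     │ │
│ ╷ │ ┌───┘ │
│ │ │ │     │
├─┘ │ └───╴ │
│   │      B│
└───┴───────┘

Checking passable neighbors of (4, 3):
Neighbors: (4, 4)
Count: 1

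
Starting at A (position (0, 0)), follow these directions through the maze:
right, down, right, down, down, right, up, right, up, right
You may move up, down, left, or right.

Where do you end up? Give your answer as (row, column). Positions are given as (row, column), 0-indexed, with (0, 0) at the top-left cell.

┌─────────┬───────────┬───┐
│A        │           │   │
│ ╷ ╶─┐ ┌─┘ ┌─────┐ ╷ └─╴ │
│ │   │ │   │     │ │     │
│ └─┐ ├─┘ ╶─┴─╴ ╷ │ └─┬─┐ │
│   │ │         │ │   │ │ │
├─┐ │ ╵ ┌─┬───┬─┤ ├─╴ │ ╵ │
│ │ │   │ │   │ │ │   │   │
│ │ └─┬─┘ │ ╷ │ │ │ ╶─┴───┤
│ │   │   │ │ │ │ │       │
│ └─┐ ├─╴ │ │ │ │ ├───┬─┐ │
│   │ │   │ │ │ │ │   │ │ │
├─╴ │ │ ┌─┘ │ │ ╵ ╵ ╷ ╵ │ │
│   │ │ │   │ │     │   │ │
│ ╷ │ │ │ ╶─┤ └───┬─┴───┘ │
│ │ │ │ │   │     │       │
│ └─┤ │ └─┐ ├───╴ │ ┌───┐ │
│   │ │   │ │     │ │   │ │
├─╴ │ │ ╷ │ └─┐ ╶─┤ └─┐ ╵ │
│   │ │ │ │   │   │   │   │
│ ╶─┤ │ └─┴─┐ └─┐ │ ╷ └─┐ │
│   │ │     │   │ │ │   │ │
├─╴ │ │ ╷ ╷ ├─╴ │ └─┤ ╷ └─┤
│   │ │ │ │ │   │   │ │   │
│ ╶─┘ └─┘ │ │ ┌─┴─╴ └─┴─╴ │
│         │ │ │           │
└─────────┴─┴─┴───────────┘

Following directions step by step:
Start: (0, 0)
  right: (0, 0) → (0, 1)
  down: (0, 1) → (1, 1)
  right: (1, 1) → (1, 2)
  down: (1, 2) → (2, 2)
  down: (2, 2) → (3, 2)
  right: (3, 2) → (3, 3)
  up: (3, 3) → (2, 3)
  right: (2, 3) → (2, 4)
  up: (2, 4) → (1, 4)
  right: (1, 4) → (1, 5)
Final position: (1, 5)

Path taken:

┌─────────┬───────────┬───┐
│A ↓      │           │   │
│ ╷ ╶─┐ ┌─┘ ┌─────┐ ╷ └─╴ │
│ │↳ ↓│ │↱ B│     │ │     │
│ └─┐ ├─┘ ╶─┴─╴ ╷ │ └─┬─┐ │
│   │↓│↱ ↑      │ │   │ │ │
├─┐ │ ╵ ┌─┬───┬─┤ ├─╴ │ ╵ │
│ │ │↳ ↑│ │   │ │ │   │   │
│ │ └─┬─┘ │ ╷ │ │ │ ╶─┴───┤
│ │   │   │ │ │ │ │       │
│ └─┐ ├─╴ │ │ │ │ ├───┬─┐ │
│   │ │   │ │ │ │ │   │ │ │
├─╴ │ │ ┌─┘ │ │ ╵ ╵ ╷ ╵ │ │
│   │ │ │   │ │     │   │ │
│ ╷ │ │ │ ╶─┤ └───┬─┴───┘ │
│ │ │ │ │   │     │       │
│ └─┤ │ └─┐ ├───╴ │ ┌───┐ │
│   │ │   │ │     │ │   │ │
├─╴ │ │ ╷ │ └─┐ ╶─┤ └─┐ ╵ │
│   │ │ │ │   │   │   │   │
│ ╶─┤ │ └─┴─┐ └─┐ │ ╷ └─┐ │
│   │ │     │   │ │ │   │ │
├─╴ │ │ ╷ ╷ ├─╴ │ └─┤ ╷ └─┤
│   │ │ │ │ │   │   │ │   │
│ ╶─┘ └─┘ │ │ ┌─┴─╴ └─┴─╴ │
│         │ │ │           │
└─────────┴─┴─┴───────────┘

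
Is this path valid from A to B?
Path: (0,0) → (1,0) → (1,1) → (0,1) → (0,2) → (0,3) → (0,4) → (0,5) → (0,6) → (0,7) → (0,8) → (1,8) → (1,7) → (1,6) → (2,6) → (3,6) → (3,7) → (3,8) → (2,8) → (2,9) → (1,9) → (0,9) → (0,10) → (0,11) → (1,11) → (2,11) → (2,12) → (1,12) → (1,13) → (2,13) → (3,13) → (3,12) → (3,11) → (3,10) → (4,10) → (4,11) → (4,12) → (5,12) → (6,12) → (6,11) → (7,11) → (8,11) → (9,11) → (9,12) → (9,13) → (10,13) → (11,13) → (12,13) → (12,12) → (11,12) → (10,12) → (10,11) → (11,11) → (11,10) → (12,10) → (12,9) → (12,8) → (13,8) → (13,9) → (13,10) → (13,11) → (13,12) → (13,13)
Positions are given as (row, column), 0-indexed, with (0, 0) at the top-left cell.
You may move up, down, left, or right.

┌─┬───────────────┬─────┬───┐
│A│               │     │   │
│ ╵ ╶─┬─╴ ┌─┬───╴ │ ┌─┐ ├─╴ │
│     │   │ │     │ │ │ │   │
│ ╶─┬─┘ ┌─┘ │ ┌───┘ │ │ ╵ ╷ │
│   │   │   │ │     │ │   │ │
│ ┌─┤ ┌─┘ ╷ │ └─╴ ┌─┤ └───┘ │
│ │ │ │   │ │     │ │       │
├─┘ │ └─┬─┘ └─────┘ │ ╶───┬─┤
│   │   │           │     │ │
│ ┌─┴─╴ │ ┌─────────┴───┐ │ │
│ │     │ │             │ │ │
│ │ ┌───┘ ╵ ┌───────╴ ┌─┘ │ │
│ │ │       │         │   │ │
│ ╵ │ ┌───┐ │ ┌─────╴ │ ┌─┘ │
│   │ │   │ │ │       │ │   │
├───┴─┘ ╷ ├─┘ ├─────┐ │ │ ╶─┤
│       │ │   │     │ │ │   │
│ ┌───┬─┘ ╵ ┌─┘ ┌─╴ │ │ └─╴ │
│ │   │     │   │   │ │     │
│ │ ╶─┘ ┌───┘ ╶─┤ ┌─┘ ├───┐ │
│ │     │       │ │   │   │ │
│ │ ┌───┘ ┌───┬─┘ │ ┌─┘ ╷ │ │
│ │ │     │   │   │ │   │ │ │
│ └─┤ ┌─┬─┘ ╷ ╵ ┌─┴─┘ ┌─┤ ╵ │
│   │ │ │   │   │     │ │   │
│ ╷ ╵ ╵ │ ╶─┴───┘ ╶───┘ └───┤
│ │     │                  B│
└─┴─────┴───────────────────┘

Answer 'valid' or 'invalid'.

Checking path validity:
Result: All consecutive moves are passable.

valid

Correct solution:

┌─┬───────────────┬─────┬───┐
│A│↱ → → → → → → ↓│↱ → ↓│   │
│ ╵ ╶─┬─╴ ┌─┬───╴ │ ┌─┐ ├─╴ │
│↳ ↑  │   │ │↓ ← ↲│↑│ │↓│↱ ↓│
│ ╶─┬─┘ ┌─┘ │ ┌───┘ │ │ ╵ ╷ │
│   │   │   │↓│  ↱ ↑│ │↳ ↑│↓│
│ ┌─┤ ┌─┘ ╷ │ └─╴ ┌─┤ └───┘ │
│ │ │ │   │ │↳ → ↑│ │↓ ← ← ↲│
├─┘ │ └─┬─┘ └─────┘ │ ╶───┬─┤
│   │   │           │↳ → ↓│ │
│ ┌─┴─╴ │ ┌─────────┴───┐ │ │
│ │     │ │             │↓│ │
│ │ ┌───┘ ╵ ┌───────╴ ┌─┘ │ │
│ │ │       │         │↓ ↲│ │
│ ╵ │ ┌───┐ │ ┌─────╴ │ ┌─┘ │
│   │ │   │ │ │       │↓│   │
├───┴─┘ ╷ ├─┘ ├─────┐ │ │ ╶─┤
│       │ │   │     │ │↓│   │
│ ┌───┬─┘ ╵ ┌─┘ ┌─╴ │ │ └─╴ │
│ │   │     │   │   │ │↳ → ↓│
│ │ ╶─┘ ┌───┘ ╶─┤ ┌─┘ ├───┐ │
│ │     │       │ │   │↓ ↰│↓│
│ │ ┌───┘ ┌───┬─┘ │ ┌─┘ ╷ │ │
│ │ │     │   │   │ │↓ ↲│↑│↓│
│ └─┤ ┌─┬─┘ ╷ ╵ ┌─┴─┘ ┌─┤ ╵ │
│   │ │ │   │   │↓ ← ↲│ │↑ ↲│
│ ╷ ╵ ╵ │ ╶─┴───┘ ╶───┘ └───┤
│ │     │        ↳ → → → → B│
└─┴─────┴───────────────────┘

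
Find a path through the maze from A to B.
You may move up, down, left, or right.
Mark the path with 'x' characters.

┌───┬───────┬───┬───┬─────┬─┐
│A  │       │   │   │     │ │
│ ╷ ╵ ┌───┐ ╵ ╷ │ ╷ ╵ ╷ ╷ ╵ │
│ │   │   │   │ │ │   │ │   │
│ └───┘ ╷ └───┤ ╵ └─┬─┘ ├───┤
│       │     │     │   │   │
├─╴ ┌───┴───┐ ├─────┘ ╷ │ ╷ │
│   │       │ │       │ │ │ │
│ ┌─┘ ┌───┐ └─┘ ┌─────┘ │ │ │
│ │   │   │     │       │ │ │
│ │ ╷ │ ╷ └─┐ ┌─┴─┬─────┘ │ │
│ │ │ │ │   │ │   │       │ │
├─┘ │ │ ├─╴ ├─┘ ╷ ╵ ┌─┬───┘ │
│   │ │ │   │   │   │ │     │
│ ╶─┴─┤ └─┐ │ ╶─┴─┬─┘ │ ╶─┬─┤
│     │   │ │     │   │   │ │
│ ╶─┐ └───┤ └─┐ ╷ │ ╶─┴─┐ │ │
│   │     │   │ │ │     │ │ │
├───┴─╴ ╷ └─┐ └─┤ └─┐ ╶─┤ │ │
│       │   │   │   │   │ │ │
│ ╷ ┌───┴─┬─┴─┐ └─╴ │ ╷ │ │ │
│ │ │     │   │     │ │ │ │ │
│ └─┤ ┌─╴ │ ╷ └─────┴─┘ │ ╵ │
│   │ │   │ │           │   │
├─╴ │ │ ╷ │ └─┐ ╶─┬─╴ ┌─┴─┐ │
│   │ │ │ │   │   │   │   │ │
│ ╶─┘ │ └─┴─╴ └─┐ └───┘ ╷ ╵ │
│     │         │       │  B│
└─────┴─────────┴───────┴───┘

Finding the shortest path through the maze:
Path length: 86 steps
Directions: right → down → right → up → right → right → right → down → right → up → right → down → down → right → up → up → right → down → right → up → right → down → down → left → down → left → left → left → down → left → left → up → left → left → left → down → left → down → down → left → down → right → right → down → right → down → left → left → left → down → down → right → down → left → down → right → right → up → up → up → right → right → down → left → down → down → right → right → right → up → left → up → up → right → down → right → down → right → down → right → right → right → up → right → down → right

Solution:

┌───┬───────┬───┬───┬─────┬─┐
│A x│x x x x│x x│x x│x x  │ │
│ ╷ ╵ ┌───┐ ╵ ╷ │ ╷ ╵ ╷ ╷ ╵ │
│ │x x│   │x x│x│x│x x│x│   │
│ └───┘ ╷ └───┤ ╵ └─┬─┘ ├───┤
│       │     │x x  │x x│   │
├─╴ ┌───┴───┐ ├─────┘ ╷ │ ╷ │
│   │x x x x│ │x x x x│ │ │ │
│ ┌─┘ ┌───┐ └─┘ ┌─────┘ │ │ │
│ │x x│   │x x x│       │ │ │
│ │ ╷ │ ╷ └─┐ ┌─┴─┬─────┘ │ │
│ │x│ │ │   │ │   │       │ │
├─┘ │ │ ├─╴ ├─┘ ╷ ╵ ┌─┬───┘ │
│x x│ │ │   │   │   │ │     │
│ ╶─┴─┤ └─┐ │ ╶─┴─┬─┘ │ ╶─┬─┤
│x x x│   │ │     │   │   │ │
│ ╶─┐ └───┤ └─┐ ╷ │ ╶─┴─┐ │ │
│   │x x  │   │ │ │     │ │ │
├───┴─╴ ╷ └─┐ └─┤ └─┐ ╶─┤ │ │
│x x x x│   │   │   │   │ │ │
│ ╷ ┌───┴─┬─┴─┐ └─╴ │ ╷ │ │ │
│x│ │x x x│x x│     │ │ │ │ │
│ └─┤ ┌─╴ │ ╷ └─────┴─┘ │ ╵ │
│x x│x│x x│x│x x        │   │
├─╴ │ │ ╷ │ └─┐ ╶─┬─╴ ┌─┴─┐ │
│x x│x│x│ │x x│x x│   │x x│ │
│ ╶─┘ │ └─┴─╴ └─┐ └───┘ ╷ ╵ │
│x x x│x x x x  │x x x x│x B│
└─────┴─────────┴───────┴───┘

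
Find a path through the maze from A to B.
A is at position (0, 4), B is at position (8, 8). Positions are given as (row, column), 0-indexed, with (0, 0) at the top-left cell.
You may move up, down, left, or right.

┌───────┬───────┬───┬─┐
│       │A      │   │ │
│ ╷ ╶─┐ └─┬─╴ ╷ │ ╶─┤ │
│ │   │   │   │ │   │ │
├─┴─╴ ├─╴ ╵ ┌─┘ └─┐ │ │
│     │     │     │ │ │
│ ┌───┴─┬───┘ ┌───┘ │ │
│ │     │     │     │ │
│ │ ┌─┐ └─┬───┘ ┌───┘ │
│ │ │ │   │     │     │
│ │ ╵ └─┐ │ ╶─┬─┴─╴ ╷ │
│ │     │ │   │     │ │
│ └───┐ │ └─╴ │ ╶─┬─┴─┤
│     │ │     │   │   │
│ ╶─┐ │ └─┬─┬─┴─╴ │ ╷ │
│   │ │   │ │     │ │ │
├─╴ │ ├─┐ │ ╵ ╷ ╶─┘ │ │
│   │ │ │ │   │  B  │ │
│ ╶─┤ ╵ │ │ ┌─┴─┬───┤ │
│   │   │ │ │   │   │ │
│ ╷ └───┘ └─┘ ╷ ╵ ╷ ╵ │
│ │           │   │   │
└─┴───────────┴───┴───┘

Finding the shortest path from (0, 4) to (8, 8):
Path length: 48 steps
Directions: right → right → down → left → down → left → up → left → up → left → left → down → right → down → left → left → down → down → down → down → down → right → down → left → down → right → down → right → right → right → right → right → up → right → down → right → up → right → down → right → up → up → up → up → left → down → down → left

Solution:

┌───────┬───────┬───┬─┐
│  ↓ ← ↰│A → ↓  │   │ │
│ ╷ ╶─┐ └─┬─╴ ╷ │ ╶─┤ │
│ │↳ ↓│↑ ↰│↓ ↲│ │   │ │
├─┴─╴ ├─╴ ╵ ┌─┘ └─┐ │ │
│↓ ← ↲│  ↑ ↲│     │ │ │
│ ┌───┴─┬───┘ ┌───┘ │ │
│↓│     │     │     │ │
│ │ ┌─┐ └─┬───┘ ┌───┘ │
│↓│ │ │   │     │     │
│ │ ╵ └─┐ │ ╶─┬─┴─╴ ╷ │
│↓│     │ │   │     │ │
│ └───┐ │ └─╴ │ ╶─┬─┴─┤
│↓    │ │     │   │↓ ↰│
│ ╶─┐ │ └─┬─┬─┴─╴ │ ╷ │
│↳ ↓│ │   │ │     │↓│↑│
├─╴ │ ├─┐ │ ╵ ╷ ╶─┘ │ │
│↓ ↲│ │ │ │   │  B ↲│↑│
│ ╶─┤ ╵ │ │ ┌─┴─┬───┤ │
│↳ ↓│   │ │ │↱ ↓│↱ ↓│↑│
│ ╷ └───┘ └─┘ ╷ ╵ ╷ ╵ │
│ │↳ → → → → ↑│↳ ↑│↳ ↑│
└─┴───────────┴───┴───┘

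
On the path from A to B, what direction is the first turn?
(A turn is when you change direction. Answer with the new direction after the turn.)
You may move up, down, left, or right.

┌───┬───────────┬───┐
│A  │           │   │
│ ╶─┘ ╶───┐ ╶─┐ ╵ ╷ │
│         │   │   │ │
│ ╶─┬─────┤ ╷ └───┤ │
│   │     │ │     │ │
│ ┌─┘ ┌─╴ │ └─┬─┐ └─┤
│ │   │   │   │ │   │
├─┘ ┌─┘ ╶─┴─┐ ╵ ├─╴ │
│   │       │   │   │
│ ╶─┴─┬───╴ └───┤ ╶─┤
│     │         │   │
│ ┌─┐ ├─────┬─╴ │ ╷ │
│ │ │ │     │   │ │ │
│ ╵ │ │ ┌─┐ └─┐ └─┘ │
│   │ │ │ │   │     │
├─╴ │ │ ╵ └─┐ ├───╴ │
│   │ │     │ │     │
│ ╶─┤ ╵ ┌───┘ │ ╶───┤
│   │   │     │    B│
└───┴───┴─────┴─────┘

Directions: down, right, right, up, right, right, right, down, right, down, right, right, down, right, down, left, down, right, down, down, down, left, left, down, right, right
First turn direction: right

Solution:

┌───┬───────────┬───┐
│A  │↱ → → ↓    │   │
│ ╶─┘ ╶───┐ ╶─┐ ╵ ╷ │
│↳ → ↑    │↳ ↓│   │ │
│ ╶─┬─────┤ ╷ └───┤ │
│   │     │ │↳ → ↓│ │
│ ┌─┘ ┌─╴ │ └─┬─┐ └─┤
│ │   │   │   │ │↳ ↓│
├─┘ ┌─┘ ╶─┴─┐ ╵ ├─╴ │
│   │       │   │↓ ↲│
│ ╶─┴─┬───╴ └───┤ ╶─┤
│     │         │↳ ↓│
│ ┌─┐ ├─────┬─╴ │ ╷ │
│ │ │ │     │   │ │↓│
│ ╵ │ │ ┌─┐ └─┐ └─┘ │
│   │ │ │ │   │    ↓│
├─╴ │ │ ╵ └─┐ ├───╴ │
│   │ │     │ │↓ ← ↲│
│ ╶─┤ ╵ ┌───┘ │ ╶───┤
│   │   │     │↳ → B│
└───┴───┴─────┴─────┘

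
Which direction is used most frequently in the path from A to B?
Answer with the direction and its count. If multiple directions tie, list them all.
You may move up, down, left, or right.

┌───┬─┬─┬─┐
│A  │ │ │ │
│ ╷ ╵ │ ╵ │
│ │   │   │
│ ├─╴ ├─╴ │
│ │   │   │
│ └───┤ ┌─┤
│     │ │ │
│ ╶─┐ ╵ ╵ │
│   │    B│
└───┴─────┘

Directions: down, down, down, right, right, down, right, right
Counts: {'down': 4, 'right': 4}
Most common: down and right (tied at 4 times each)

Solution:

┌───┬─┬─┬─┐
│A  │ │ │ │
│ ╷ ╵ │ ╵ │
│↓│   │   │
│ ├─╴ ├─╴ │
│↓│   │   │
│ └───┤ ┌─┤
│↳ → ↓│ │ │
│ ╶─┐ ╵ ╵ │
│   │↳ → B│
└───┴─────┘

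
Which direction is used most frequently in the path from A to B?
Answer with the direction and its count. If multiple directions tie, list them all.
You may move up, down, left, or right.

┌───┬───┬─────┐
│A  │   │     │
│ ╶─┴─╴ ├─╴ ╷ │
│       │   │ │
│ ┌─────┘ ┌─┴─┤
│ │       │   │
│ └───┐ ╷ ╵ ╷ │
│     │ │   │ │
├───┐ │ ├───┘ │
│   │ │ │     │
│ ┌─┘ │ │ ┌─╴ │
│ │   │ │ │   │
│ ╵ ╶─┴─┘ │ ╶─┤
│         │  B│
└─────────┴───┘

Directions: down, down, down, right, right, down, down, left, down, right, right, right, up, up, right, right, down, left, down, right
Counts: {'down': 8, 'right': 8, 'left': 2, 'up': 2}
Most common: down and right (tied at 8 times each)

Solution:

┌───┬───┬─────┐
│A  │   │     │
│ ╶─┴─╴ ├─╴ ╷ │
│↓      │   │ │
│ ┌─────┘ ┌─┴─┤
│↓│       │   │
│ └───┐ ╷ ╵ ╷ │
│↳ → ↓│ │   │ │
├───┐ │ ├───┘ │
│   │↓│ │↱ → ↓│
│ ┌─┘ │ │ ┌─╴ │
│ │↓ ↲│ │↑│↓ ↲│
│ ╵ ╶─┴─┘ │ ╶─┤
│  ↳ → → ↑│↳ B│
└─────────┴───┘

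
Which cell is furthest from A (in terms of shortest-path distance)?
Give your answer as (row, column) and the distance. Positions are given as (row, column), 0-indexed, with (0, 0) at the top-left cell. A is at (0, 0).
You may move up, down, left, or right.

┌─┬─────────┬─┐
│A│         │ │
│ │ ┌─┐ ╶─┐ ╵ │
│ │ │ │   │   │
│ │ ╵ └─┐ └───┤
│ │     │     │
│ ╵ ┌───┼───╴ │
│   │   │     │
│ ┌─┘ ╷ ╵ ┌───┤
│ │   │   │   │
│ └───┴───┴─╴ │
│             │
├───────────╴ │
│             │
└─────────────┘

Computing BFS distances from A to all cells:
Furthest cell: (4, 1)
Distance: 23 steps

Path from A to the furthest cell:

┌─┬─────────┬─┐
│A│↱ → ↓    │ │
│ │ ┌─┐ ╶─┐ ╵ │
│↓│↑│ │↳ ↓│   │
│ │ ╵ └─┐ └───┤
│↓│↑    │↳ → ↓│
│ ╵ ┌───┼───╴ │
│↳ ↑│↓ ↰│↓ ← ↲│
│ ┌─┘ ╷ ╵ ┌───┤
│ │B ↲│↑ ↲│   │
│ └───┴───┴─╴ │
│             │
├───────────╴ │
│             │
└─────────────┘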